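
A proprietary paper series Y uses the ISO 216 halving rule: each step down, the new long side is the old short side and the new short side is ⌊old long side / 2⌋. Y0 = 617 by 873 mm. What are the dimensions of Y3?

218 × 308 mm

Y1: ⌊873/2⌋ × 617 = 436 × 617 mm
Y2: ⌊617/2⌋ × 436 = 308 × 436 mm
Y3: ⌊436/2⌋ × 308 = 218 × 308 mm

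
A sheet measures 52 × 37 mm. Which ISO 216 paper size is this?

Aspect ratio 52/37 ≈ 1.405 — close to the ISO √2 ≈ 1.414.
In the A-series (A0 area = 1 m²): A9 = 37 × 52 mm.

A9 (37 × 52 mm)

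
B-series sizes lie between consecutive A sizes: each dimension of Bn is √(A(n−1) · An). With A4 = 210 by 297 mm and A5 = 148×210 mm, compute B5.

176 × 250 mm

Short side: √(210 · 148) = √31080 ≈ 176.3 → 176 mm
Long side: √(297 · 210) = √62370 ≈ 249.7 → 250 mm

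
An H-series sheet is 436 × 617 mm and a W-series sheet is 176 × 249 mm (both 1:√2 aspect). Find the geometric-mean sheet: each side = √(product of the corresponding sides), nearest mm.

Short side: √(436 · 176) = √76736 ≈ 277.0 → 277 mm
Long side: √(617 · 249) = √153633 ≈ 392.0 → 392 mm

277 × 392 mm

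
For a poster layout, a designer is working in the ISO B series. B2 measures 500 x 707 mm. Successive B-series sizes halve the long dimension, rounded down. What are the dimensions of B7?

88 × 125 mm

B3: ⌊707/2⌋ × 500 = 353 × 500 mm
B4: ⌊500/2⌋ × 353 = 250 × 353 mm
B5: ⌊353/2⌋ × 250 = 176 × 250 mm
B6: ⌊250/2⌋ × 176 = 125 × 176 mm
B7: ⌊176/2⌋ × 125 = 88 × 125 mm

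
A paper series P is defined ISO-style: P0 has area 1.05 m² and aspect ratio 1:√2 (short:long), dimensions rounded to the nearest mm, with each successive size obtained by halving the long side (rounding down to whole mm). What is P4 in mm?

215 × 304 mm

Let P0's short side be w mm. w · w√2 = 1.05 m² = 1,050,000 mm², so w ≈ 861.7 mm and w√2 ≈ 1218.6 mm → P0 = 862 × 1219 mm.
P1: ⌊1219/2⌋ × 862 = 609 × 862 mm
P2: ⌊862/2⌋ × 609 = 431 × 609 mm
P3: ⌊609/2⌋ × 431 = 304 × 431 mm
P4: ⌊431/2⌋ × 304 = 215 × 304 mm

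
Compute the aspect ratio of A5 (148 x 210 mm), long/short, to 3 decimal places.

210 / 148 = 1.419
ISO 216 targets √2 ≈ 1.414; the +0.005 deviation is from mm rounding.

1.419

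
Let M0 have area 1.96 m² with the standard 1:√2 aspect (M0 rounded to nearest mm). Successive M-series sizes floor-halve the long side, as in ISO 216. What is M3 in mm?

416 × 588 mm

Let M0's short side be w mm. w · w√2 = 1.96 m² = 1,960,000 mm², so w ≈ 1177.3 mm and w√2 ≈ 1664.9 mm → M0 = 1177 × 1665 mm.
M1: ⌊1665/2⌋ × 1177 = 832 × 1177 mm
M2: ⌊1177/2⌋ × 832 = 588 × 832 mm
M3: ⌊832/2⌋ × 588 = 416 × 588 mm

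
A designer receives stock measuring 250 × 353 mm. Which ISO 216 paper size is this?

Aspect ratio 353/250 ≈ 1.412 — close to the ISO √2 ≈ 1.414.
In the B-series (B0 = 1000 × 1414 mm): B4 = 250 × 353 mm.

B4 (250 × 353 mm)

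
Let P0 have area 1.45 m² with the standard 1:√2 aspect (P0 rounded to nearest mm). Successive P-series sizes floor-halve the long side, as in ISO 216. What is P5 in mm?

Let P0's short side be w mm. w · w√2 = 1.45 m² = 1,450,000 mm², so w ≈ 1012.6 mm and w√2 ≈ 1432.0 mm → P0 = 1013 × 1432 mm.
P1: ⌊1432/2⌋ × 1013 = 716 × 1013 mm
P2: ⌊1013/2⌋ × 716 = 506 × 716 mm
P3: ⌊716/2⌋ × 506 = 358 × 506 mm
P4: ⌊506/2⌋ × 358 = 253 × 358 mm
P5: ⌊358/2⌋ × 253 = 179 × 253 mm

179 × 253 mm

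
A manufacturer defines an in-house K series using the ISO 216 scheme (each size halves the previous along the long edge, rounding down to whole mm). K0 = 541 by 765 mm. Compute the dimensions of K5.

95 × 135 mm

K1: ⌊765/2⌋ × 541 = 382 × 541 mm
K2: ⌊541/2⌋ × 382 = 270 × 382 mm
K3: ⌊382/2⌋ × 270 = 191 × 270 mm
K4: ⌊270/2⌋ × 191 = 135 × 191 mm
K5: ⌊191/2⌋ × 135 = 95 × 135 mm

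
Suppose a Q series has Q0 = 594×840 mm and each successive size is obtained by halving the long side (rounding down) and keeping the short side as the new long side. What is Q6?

Q1 = 420 × 594 mm (from Q0 by 1 halving).
Q2: ⌊594/2⌋ × 420 = 297 × 420 mm
Q3: ⌊420/2⌋ × 297 = 210 × 297 mm
Q4: ⌊297/2⌋ × 210 = 148 × 210 mm
Q5: ⌊210/2⌋ × 148 = 105 × 148 mm
Q6: ⌊148/2⌋ × 105 = 74 × 105 mm

74 × 105 mm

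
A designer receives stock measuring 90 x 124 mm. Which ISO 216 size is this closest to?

B7 (88 × 125 mm)

Aspect ratio 124/90 ≈ 1.378 (ISO target is √2 ≈ 1.414).
In the B-series (B0 = 1000 × 1414 mm): B7 = 88 × 125 mm.
Off by 3 mm total — nearest standard size.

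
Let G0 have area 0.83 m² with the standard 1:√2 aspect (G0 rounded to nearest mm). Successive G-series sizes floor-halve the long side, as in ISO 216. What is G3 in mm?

Let G0's short side be w mm. w · w√2 = 0.83 m² = 830,000 mm², so w ≈ 766.1 mm and w√2 ≈ 1083.4 mm → G0 = 766 × 1083 mm.
G1: ⌊1083/2⌋ × 766 = 541 × 766 mm
G2: ⌊766/2⌋ × 541 = 383 × 541 mm
G3: ⌊541/2⌋ × 383 = 270 × 383 mm

270 × 383 mm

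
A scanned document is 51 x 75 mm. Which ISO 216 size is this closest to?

Aspect ratio 75/51 ≈ 1.471 (ISO target is √2 ≈ 1.414).
In the A-series (A0 area = 1 m²): A8 = 52 × 74 mm.
Off by 2 mm total — nearest standard size.

A8 (52 × 74 mm)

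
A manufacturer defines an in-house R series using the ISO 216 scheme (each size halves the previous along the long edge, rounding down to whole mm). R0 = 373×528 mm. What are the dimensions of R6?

46 × 66 mm

R1: ⌊528/2⌋ × 373 = 264 × 373 mm
R2: ⌊373/2⌋ × 264 = 186 × 264 mm
R3: ⌊264/2⌋ × 186 = 132 × 186 mm
R4: ⌊186/2⌋ × 132 = 93 × 132 mm
R5: ⌊132/2⌋ × 93 = 66 × 93 mm
R6: ⌊93/2⌋ × 66 = 46 × 66 mm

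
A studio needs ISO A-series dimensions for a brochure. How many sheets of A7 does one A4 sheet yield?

Each ISO step halves the sheet: 1 × A4 → 2 × A5 → 4 × A6 → 8 × A7
From A4 to A7 is 3 halving steps: 2^3 = 8.

8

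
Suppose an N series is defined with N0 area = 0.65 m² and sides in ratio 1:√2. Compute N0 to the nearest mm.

Let the short side be w mm. Then w · w√2 = 0.65 m² = 650,000 mm².
w² = 650,000/√2, so w ≈ 678.0 mm; long side = w√2 ≈ 958.8 mm.

678 × 959 mm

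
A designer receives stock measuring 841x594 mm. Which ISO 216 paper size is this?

A1 (594 × 841 mm)

Aspect ratio 841/594 ≈ 1.416 — close to the ISO √2 ≈ 1.414.
In the A-series (A0 area = 1 m²): A1 = 594 × 841 mm.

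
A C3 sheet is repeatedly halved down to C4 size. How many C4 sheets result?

C3 = 324 × 458 mm; C4 = 229 × 324 mm.
Each halving step doubles the count; 1 step from C3 to C4.
2^1 = 2.

2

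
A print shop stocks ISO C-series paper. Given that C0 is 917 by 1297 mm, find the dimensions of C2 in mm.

458 × 648 mm

C1: ⌊1297/2⌋ × 917 = 648 × 917 mm
C2: ⌊917/2⌋ × 648 = 458 × 648 mm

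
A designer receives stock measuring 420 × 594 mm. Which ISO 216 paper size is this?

A2 (420 × 594 mm)

Aspect ratio 594/420 ≈ 1.414 — close to the ISO √2 ≈ 1.414.
In the A-series (A0 area = 1 m²): A2 = 420 × 594 mm.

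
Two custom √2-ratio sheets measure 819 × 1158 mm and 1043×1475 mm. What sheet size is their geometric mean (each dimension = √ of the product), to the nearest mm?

Short side: √(819 · 1043) = √854217 ≈ 924.2 → 924 mm
Long side: √(1158 · 1475) = √1708050 ≈ 1306.9 → 1307 mm

924 × 1307 mm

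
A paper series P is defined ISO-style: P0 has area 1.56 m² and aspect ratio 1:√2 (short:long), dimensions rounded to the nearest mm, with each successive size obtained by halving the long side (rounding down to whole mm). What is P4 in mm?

262 × 371 mm

Let P0's short side be w mm. w · w√2 = 1.56 m² = 1,560,000 mm², so w ≈ 1050.3 mm and w√2 ≈ 1485.3 mm → P0 = 1050 × 1485 mm.
P1: ⌊1485/2⌋ × 1050 = 742 × 1050 mm
P2: ⌊1050/2⌋ × 742 = 525 × 742 mm
P3: ⌊742/2⌋ × 525 = 371 × 525 mm
P4: ⌊525/2⌋ × 371 = 262 × 371 mm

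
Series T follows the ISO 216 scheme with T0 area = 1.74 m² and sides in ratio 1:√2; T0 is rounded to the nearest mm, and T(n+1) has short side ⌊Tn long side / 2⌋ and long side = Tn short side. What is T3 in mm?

Let T0's short side be w mm. w · w√2 = 1.74 m² = 1,740,000 mm², so w ≈ 1109.2 mm and w√2 ≈ 1568.7 mm → T0 = 1109 × 1569 mm.
T1: ⌊1569/2⌋ × 1109 = 784 × 1109 mm
T2: ⌊1109/2⌋ × 784 = 554 × 784 mm
T3: ⌊784/2⌋ × 554 = 392 × 554 mm

392 × 554 mm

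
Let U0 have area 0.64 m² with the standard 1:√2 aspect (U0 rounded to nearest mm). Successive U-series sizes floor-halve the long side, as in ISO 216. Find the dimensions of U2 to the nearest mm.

Let U0's short side be w mm. w · w√2 = 0.64 m² = 640,000 mm², so w ≈ 672.7 mm and w√2 ≈ 951.4 mm → U0 = 673 × 951 mm.
U1: ⌊951/2⌋ × 673 = 475 × 673 mm
U2: ⌊673/2⌋ × 475 = 336 × 475 mm

336 × 475 mm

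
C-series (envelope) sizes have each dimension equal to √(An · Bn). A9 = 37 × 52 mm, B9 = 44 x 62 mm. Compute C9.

40 × 57 mm

Short side: √(37 · 44) = √1628 ≈ 40.3 → 40 mm
Long side: √(52 · 62) = √3224 ≈ 56.8 → 57 mm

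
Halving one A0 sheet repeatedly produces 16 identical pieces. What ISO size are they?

A4

16 = 2^4, so 4 halving steps.
A0 → A1 → … → A4 after 4 steps.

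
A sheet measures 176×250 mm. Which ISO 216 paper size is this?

Aspect ratio 250/176 ≈ 1.420 — close to the ISO √2 ≈ 1.414.
In the B-series (B0 = 1000 × 1414 mm): B5 = 176 × 250 mm.

B5 (176 × 250 mm)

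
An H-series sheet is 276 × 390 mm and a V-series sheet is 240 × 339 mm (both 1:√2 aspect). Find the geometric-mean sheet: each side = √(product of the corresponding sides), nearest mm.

Short side: √(276 · 240) = √66240 ≈ 257.4 → 257 mm
Long side: √(390 · 339) = √132210 ≈ 363.6 → 364 mm

257 × 364 mm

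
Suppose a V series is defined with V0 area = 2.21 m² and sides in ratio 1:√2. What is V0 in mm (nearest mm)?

1250 × 1768 mm

Let the short side be w mm. Then w · w√2 = 2.21 m² = 2,210,000 mm².
w² = 2,210,000/√2, so w ≈ 1250.1 mm; long side = w√2 ≈ 1767.9 mm.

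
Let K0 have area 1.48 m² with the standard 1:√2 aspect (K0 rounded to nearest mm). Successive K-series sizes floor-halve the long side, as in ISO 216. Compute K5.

Let K0's short side be w mm. w · w√2 = 1.48 m² = 1,480,000 mm², so w ≈ 1023.0 mm and w√2 ≈ 1446.7 mm → K0 = 1023 × 1447 mm.
K1: ⌊1447/2⌋ × 1023 = 723 × 1023 mm
K2: ⌊1023/2⌋ × 723 = 511 × 723 mm
K3: ⌊723/2⌋ × 511 = 361 × 511 mm
K4: ⌊511/2⌋ × 361 = 255 × 361 mm
K5: ⌊361/2⌋ × 255 = 180 × 255 mm

180 × 255 mm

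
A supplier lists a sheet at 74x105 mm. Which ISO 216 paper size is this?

A7 (74 × 105 mm)

Aspect ratio 105/74 ≈ 1.419 — close to the ISO √2 ≈ 1.414.
In the A-series (A0 area = 1 m²): A7 = 74 × 105 mm.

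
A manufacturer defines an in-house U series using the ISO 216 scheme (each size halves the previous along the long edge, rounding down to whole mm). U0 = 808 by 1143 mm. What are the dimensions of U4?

U1: ⌊1143/2⌋ × 808 = 571 × 808 mm
U2: ⌊808/2⌋ × 571 = 404 × 571 mm
U3: ⌊571/2⌋ × 404 = 285 × 404 mm
U4: ⌊404/2⌋ × 285 = 202 × 285 mm

202 × 285 mm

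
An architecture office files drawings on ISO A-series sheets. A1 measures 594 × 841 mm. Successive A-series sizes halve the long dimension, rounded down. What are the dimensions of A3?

A2: ⌊841/2⌋ × 594 = 420 × 594 mm
A3: ⌊594/2⌋ × 420 = 297 × 420 mm

297 × 420 mm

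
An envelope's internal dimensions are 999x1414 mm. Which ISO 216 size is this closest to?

B0 (1000 × 1414 mm)

Aspect ratio 1414/999 ≈ 1.415 — close to the ISO √2 ≈ 1.414.
In the B-series (B0 = 1000 × 1414 mm): B0 = 1000 × 1414 mm.
Off by 1 mm total — nearest standard size.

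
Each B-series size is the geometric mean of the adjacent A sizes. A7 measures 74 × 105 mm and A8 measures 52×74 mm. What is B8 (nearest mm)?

62 × 88 mm

Short side: √(74 · 52) = √3848 ≈ 62.0 → 62 mm
Long side: √(105 · 74) = √7770 ≈ 88.1 → 88 mm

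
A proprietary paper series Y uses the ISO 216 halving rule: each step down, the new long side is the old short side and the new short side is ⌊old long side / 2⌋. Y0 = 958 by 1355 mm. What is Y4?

239 × 338 mm

Y1: ⌊1355/2⌋ × 958 = 677 × 958 mm
Y2: ⌊958/2⌋ × 677 = 479 × 677 mm
Y3: ⌊677/2⌋ × 479 = 338 × 479 mm
Y4: ⌊479/2⌋ × 338 = 239 × 338 mm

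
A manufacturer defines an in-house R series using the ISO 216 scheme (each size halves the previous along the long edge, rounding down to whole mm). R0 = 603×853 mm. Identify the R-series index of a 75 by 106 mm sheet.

R0: 603 × 853 mm
R1: 426 × 603 mm
R2: 301 × 426 mm
R3: 213 × 301 mm
R4: 150 × 213 mm
R5: 106 × 150 mm
R6: 75 × 106 mm
R7: 53 × 75 mm
→ matches R6.

R6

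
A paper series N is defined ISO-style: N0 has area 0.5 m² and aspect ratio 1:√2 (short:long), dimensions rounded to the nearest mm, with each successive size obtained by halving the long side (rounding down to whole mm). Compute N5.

Let N0's short side be w mm. w · w√2 = 0.5 m² = 500,000 mm², so w ≈ 594.6 mm and w√2 ≈ 840.9 mm → N0 = 595 × 841 mm.
N1: ⌊841/2⌋ × 595 = 420 × 595 mm
N2: ⌊595/2⌋ × 420 = 297 × 420 mm
N3: ⌊420/2⌋ × 297 = 210 × 297 mm
N4: ⌊297/2⌋ × 210 = 148 × 210 mm
N5: ⌊210/2⌋ × 148 = 105 × 148 mm

105 × 148 mm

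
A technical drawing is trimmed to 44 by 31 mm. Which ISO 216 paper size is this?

Aspect ratio 44/31 ≈ 1.419 — close to the ISO √2 ≈ 1.414.
In the B-series (B0 = 1000 × 1414 mm): B10 = 31 × 44 mm.

B10 (31 × 44 mm)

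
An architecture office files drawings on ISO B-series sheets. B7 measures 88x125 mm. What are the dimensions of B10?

31 × 44 mm

B8: ⌊125/2⌋ × 88 = 62 × 88 mm
B9: ⌊88/2⌋ × 62 = 44 × 62 mm
B10: ⌊62/2⌋ × 44 = 31 × 44 mm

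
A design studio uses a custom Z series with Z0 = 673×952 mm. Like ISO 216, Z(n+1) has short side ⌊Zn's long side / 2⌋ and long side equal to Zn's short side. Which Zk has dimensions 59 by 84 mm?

Z0: 673 × 952 mm
Z1: 476 × 673 mm
Z2: 336 × 476 mm
Z3: 238 × 336 mm
Z4: 168 × 238 mm
Z5: 119 × 168 mm
Z6: 84 × 119 mm
Z7: 59 × 84 mm
Z8: 42 × 59 mm
→ matches Z7.

Z7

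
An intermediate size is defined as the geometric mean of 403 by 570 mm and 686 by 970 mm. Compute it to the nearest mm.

526 × 744 mm

Short side: √(403 · 686) = √276458 ≈ 525.8 → 526 mm
Long side: √(570 · 970) = √552900 ≈ 743.6 → 744 mm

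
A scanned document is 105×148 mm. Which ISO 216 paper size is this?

Aspect ratio 148/105 ≈ 1.410 — close to the ISO √2 ≈ 1.414.
In the A-series (A0 area = 1 m²): A6 = 105 × 148 mm.

A6 (105 × 148 mm)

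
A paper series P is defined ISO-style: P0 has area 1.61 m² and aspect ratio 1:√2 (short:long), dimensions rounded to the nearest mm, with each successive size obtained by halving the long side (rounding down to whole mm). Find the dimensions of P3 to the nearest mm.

377 × 533 mm

Let P0's short side be w mm. w · w√2 = 1.61 m² = 1,610,000 mm², so w ≈ 1067.0 mm and w√2 ≈ 1508.9 mm → P0 = 1067 × 1509 mm.
P1: ⌊1509/2⌋ × 1067 = 754 × 1067 mm
P2: ⌊1067/2⌋ × 754 = 533 × 754 mm
P3: ⌊754/2⌋ × 533 = 377 × 533 mm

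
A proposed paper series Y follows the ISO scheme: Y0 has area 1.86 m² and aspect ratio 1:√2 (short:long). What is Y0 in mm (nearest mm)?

Let the short side be w mm. Then w · w√2 = 1.86 m² = 1,860,000 mm².
w² = 1,860,000/√2, so w ≈ 1146.8 mm; long side = w√2 ≈ 1621.9 mm.

1147 × 1622 mm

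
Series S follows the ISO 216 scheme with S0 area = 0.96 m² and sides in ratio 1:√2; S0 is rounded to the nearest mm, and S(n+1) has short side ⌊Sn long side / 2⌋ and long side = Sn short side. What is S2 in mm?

412 × 582 mm

Let S0's short side be w mm. w · w√2 = 0.96 m² = 960,000 mm², so w ≈ 823.9 mm and w√2 ≈ 1165.2 mm → S0 = 824 × 1165 mm.
S1: ⌊1165/2⌋ × 824 = 582 × 824 mm
S2: ⌊824/2⌋ × 582 = 412 × 582 mm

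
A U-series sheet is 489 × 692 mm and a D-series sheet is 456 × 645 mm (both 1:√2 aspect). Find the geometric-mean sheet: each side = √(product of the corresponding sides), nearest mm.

Short side: √(489 · 456) = √222984 ≈ 472.2 → 472 mm
Long side: √(692 · 645) = √446340 ≈ 668.1 → 668 mm

472 × 668 mm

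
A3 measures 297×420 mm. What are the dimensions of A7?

A4: ⌊420/2⌋ × 297 = 210 × 297 mm
A5: ⌊297/2⌋ × 210 = 148 × 210 mm
A6: ⌊210/2⌋ × 148 = 105 × 148 mm
A7: ⌊148/2⌋ × 105 = 74 × 105 mm

74 × 105 mm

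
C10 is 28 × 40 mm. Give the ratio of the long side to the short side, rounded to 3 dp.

40 / 28 = 1.429
ISO 216 targets √2 ≈ 1.414; the +0.014 deviation is from mm rounding.

1.429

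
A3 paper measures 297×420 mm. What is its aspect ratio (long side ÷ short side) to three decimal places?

1.414

420 / 297 = 1.414
Matches √2 ≈ 1.414 — the ISO 216 defining ratio.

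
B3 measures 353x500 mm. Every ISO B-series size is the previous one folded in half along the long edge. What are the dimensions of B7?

88 × 125 mm

B4: ⌊500/2⌋ × 353 = 250 × 353 mm
B5: ⌊353/2⌋ × 250 = 176 × 250 mm
B6: ⌊250/2⌋ × 176 = 125 × 176 mm
B7: ⌊176/2⌋ × 125 = 88 × 125 mm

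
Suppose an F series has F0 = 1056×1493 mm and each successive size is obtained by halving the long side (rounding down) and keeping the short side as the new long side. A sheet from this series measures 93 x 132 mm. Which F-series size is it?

F0: 1056 × 1493 mm
F1: 746 × 1056 mm
F2: 528 × 746 mm
F3: 373 × 528 mm
F4: 264 × 373 mm
F5: 186 × 264 mm
F6: 132 × 186 mm
F7: 93 × 132 mm
F8: 66 × 93 mm
→ matches F7.

F7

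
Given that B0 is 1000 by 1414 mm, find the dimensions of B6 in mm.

B1: ⌊1414/2⌋ × 1000 = 707 × 1000 mm
B2: ⌊1000/2⌋ × 707 = 500 × 707 mm
B3: ⌊707/2⌋ × 500 = 353 × 500 mm
B4: ⌊500/2⌋ × 353 = 250 × 353 mm
B5: ⌊353/2⌋ × 250 = 176 × 250 mm
B6: ⌊250/2⌋ × 176 = 125 × 176 mm

125 × 176 mm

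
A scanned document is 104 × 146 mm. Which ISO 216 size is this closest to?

Aspect ratio 146/104 ≈ 1.404 — close to the ISO √2 ≈ 1.414.
In the A-series (A0 area = 1 m²): A6 = 105 × 148 mm.
Off by 3 mm total — nearest standard size.

A6 (105 × 148 mm)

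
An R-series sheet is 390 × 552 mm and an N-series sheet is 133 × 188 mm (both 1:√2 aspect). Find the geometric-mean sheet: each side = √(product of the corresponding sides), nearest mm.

228 × 322 mm

Short side: √(390 · 133) = √51870 ≈ 227.7 → 228 mm
Long side: √(552 · 188) = √103776 ≈ 322.1 → 322 mm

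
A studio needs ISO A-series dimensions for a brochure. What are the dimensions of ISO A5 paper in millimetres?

A0 = 841 × 1189 mm (A0 has area 1 m², aspect 1:√2).
A1: ⌊1189/2⌋ × 841 = 594 × 841 mm
A2: ⌊841/2⌋ × 594 = 420 × 594 mm
A3: ⌊594/2⌋ × 420 = 297 × 420 mm
A4: ⌊420/2⌋ × 297 = 210 × 297 mm
A5: ⌊297/2⌋ × 210 = 148 × 210 mm

148 × 210 mm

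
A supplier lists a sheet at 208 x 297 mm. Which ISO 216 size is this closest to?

A4 (210 × 297 mm)

Aspect ratio 297/208 ≈ 1.428 — close to the ISO √2 ≈ 1.414.
In the A-series (A0 area = 1 m²): A4 = 210 × 297 mm.
Off by 2 mm total — nearest standard size.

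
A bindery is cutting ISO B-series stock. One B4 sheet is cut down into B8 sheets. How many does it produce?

16

Each ISO step halves the sheet: 1 × B4 → 2 × B5 → 4 × B6 → 8 × B7 → …
From B4 to B8 is 4 halving steps: 2^4 = 16.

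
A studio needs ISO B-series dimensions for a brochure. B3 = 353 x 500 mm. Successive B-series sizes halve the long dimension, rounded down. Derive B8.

B4: ⌊500/2⌋ × 353 = 250 × 353 mm
B5: ⌊353/2⌋ × 250 = 176 × 250 mm
B6: ⌊250/2⌋ × 176 = 125 × 176 mm
B7: ⌊176/2⌋ × 125 = 88 × 125 mm
B8: ⌊125/2⌋ × 88 = 62 × 88 mm

62 × 88 mm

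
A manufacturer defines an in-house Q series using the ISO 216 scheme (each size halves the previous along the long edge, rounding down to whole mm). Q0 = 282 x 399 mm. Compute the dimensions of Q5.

49 × 70 mm

Q1: ⌊399/2⌋ × 282 = 199 × 282 mm
Q2: ⌊282/2⌋ × 199 = 141 × 199 mm
Q3: ⌊199/2⌋ × 141 = 99 × 141 mm
Q4: ⌊141/2⌋ × 99 = 70 × 99 mm
Q5: ⌊99/2⌋ × 70 = 49 × 70 mm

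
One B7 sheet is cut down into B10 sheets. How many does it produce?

Each ISO step halves the sheet: 1 × B7 → 2 × B8 → 4 × B9 → 8 × B10
From B7 to B10 is 3 halving steps: 2^3 = 8.

8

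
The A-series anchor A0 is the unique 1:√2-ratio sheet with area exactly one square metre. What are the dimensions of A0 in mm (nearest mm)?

Let the short side be w mm. Then the long side is w√2 and w · w√2 = 10⁶ mm².
w² = 10⁶/√2, so w = 1000 / 2^(1/4) ≈ 840.9 mm; long side = 1000 · 2^(1/4) ≈ 1189.2 mm.

841 × 1189 mm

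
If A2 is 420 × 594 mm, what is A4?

210 × 297 mm

A3: ⌊594/2⌋ × 420 = 297 × 420 mm
A4: ⌊420/2⌋ × 297 = 210 × 297 mm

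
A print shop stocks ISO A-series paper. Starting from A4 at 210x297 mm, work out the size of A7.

A5: ⌊297/2⌋ × 210 = 148 × 210 mm
A6: ⌊210/2⌋ × 148 = 105 × 148 mm
A7: ⌊148/2⌋ × 105 = 74 × 105 mm

74 × 105 mm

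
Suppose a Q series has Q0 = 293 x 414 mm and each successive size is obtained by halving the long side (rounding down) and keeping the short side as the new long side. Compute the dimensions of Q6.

Q1 = 207 × 293 mm (from Q0 by 1 halving).
Q2: ⌊293/2⌋ × 207 = 146 × 207 mm
Q3: ⌊207/2⌋ × 146 = 103 × 146 mm
Q4: ⌊146/2⌋ × 103 = 73 × 103 mm
Q5: ⌊103/2⌋ × 73 = 51 × 73 mm
Q6: ⌊73/2⌋ × 51 = 36 × 51 mm

36 × 51 mm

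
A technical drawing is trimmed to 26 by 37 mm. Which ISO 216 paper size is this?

Aspect ratio 37/26 ≈ 1.423 — close to the ISO √2 ≈ 1.414.
In the A-series (A0 area = 1 m²): A10 = 26 × 37 mm.

A10 (26 × 37 mm)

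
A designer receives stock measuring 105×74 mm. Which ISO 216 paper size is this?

A7 (74 × 105 mm)

Aspect ratio 105/74 ≈ 1.419 — close to the ISO √2 ≈ 1.414.
In the A-series (A0 area = 1 m²): A7 = 74 × 105 mm.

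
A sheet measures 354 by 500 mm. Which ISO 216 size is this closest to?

B3 (353 × 500 mm)

Aspect ratio 500/354 ≈ 1.412 — close to the ISO √2 ≈ 1.414.
In the B-series (B0 = 1000 × 1414 mm): B3 = 353 × 500 mm.
Off by 1 mm total — nearest standard size.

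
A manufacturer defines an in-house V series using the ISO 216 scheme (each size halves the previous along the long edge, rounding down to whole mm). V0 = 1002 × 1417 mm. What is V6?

125 × 177 mm

V1: ⌊1417/2⌋ × 1002 = 708 × 1002 mm
V2: ⌊1002/2⌋ × 708 = 501 × 708 mm
V3: ⌊708/2⌋ × 501 = 354 × 501 mm
V4: ⌊501/2⌋ × 354 = 250 × 354 mm
V5: ⌊354/2⌋ × 250 = 177 × 250 mm
V6: ⌊250/2⌋ × 177 = 125 × 177 mm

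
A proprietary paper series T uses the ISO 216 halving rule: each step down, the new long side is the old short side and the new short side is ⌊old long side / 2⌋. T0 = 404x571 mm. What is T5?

T1 = 285 × 404 mm (from T0 by 1 halving).
T2: ⌊404/2⌋ × 285 = 202 × 285 mm
T3: ⌊285/2⌋ × 202 = 142 × 202 mm
T4: ⌊202/2⌋ × 142 = 101 × 142 mm
T5: ⌊142/2⌋ × 101 = 71 × 101 mm

71 × 101 mm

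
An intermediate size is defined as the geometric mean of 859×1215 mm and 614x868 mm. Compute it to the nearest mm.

Short side: √(859 · 614) = √527426 ≈ 726.2 → 726 mm
Long side: √(1215 · 868) = √1054620 ≈ 1026.9 → 1027 mm

726 × 1027 mm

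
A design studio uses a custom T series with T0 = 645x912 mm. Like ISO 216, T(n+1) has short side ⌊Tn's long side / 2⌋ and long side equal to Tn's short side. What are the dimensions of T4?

161 × 228 mm

T1: ⌊912/2⌋ × 645 = 456 × 645 mm
T2: ⌊645/2⌋ × 456 = 322 × 456 mm
T3: ⌊456/2⌋ × 322 = 228 × 322 mm
T4: ⌊322/2⌋ × 228 = 161 × 228 mm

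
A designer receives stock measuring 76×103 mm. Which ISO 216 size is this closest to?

Aspect ratio 103/76 ≈ 1.355 (ISO target is √2 ≈ 1.414).
In the A-series (A0 area = 1 m²): A7 = 74 × 105 mm.
Off by 4 mm total — nearest standard size.

A7 (74 × 105 mm)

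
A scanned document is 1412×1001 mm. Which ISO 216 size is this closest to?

Aspect ratio 1412/1001 ≈ 1.411 — close to the ISO √2 ≈ 1.414.
In the B-series (B0 = 1000 × 1414 mm): B0 = 1000 × 1414 mm.
Off by 3 mm total — nearest standard size.

B0 (1000 × 1414 mm)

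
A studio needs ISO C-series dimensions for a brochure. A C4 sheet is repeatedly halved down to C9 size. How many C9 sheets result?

32

Each ISO step halves the sheet: 1 × C4 → 2 × C5 → 4 × C6 → 8 × C7 → …
From C4 to C9 is 5 halving steps: 2^5 = 32.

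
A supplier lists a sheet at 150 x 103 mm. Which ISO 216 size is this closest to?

A6 (105 × 148 mm)

Aspect ratio 150/103 ≈ 1.456 (ISO target is √2 ≈ 1.414).
In the A-series (A0 area = 1 m²): A6 = 105 × 148 mm.
Off by 4 mm total — nearest standard size.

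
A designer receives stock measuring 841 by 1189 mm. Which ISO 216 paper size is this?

A0 (841 × 1189 mm)

Aspect ratio 1189/841 ≈ 1.414 — close to the ISO √2 ≈ 1.414.
In the A-series (A0 area = 1 m²): A0 = 841 × 1189 mm.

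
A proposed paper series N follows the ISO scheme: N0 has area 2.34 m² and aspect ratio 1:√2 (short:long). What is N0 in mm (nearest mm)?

1286 × 1819 mm

Let the short side be w mm. Then w · w√2 = 2.34 m² = 2,340,000 mm².
w² = 2,340,000/√2, so w ≈ 1286.3 mm; long side = w√2 ≈ 1819.1 mm.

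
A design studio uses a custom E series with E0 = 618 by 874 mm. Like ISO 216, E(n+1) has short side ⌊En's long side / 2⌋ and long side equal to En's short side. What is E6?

77 × 109 mm

E1: ⌊874/2⌋ × 618 = 437 × 618 mm
E2: ⌊618/2⌋ × 437 = 309 × 437 mm
E3: ⌊437/2⌋ × 309 = 218 × 309 mm
E4: ⌊309/2⌋ × 218 = 154 × 218 mm
E5: ⌊218/2⌋ × 154 = 109 × 154 mm
E6: ⌊154/2⌋ × 109 = 77 × 109 mm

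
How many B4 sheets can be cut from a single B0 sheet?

Each ISO step halves the sheet: 1 × B0 → 2 × B1 → 4 × B2 → 8 × B3 → …
From B0 to B4 is 4 halving steps: 2^4 = 16.

16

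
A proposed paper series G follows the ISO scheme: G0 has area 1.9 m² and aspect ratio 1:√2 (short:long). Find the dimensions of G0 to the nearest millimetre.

Let the short side be w mm. Then w · w√2 = 1.9 m² = 1,900,000 mm².
w² = 1,900,000/√2, so w ≈ 1159.1 mm; long side = w√2 ≈ 1639.2 mm.

1159 × 1639 mm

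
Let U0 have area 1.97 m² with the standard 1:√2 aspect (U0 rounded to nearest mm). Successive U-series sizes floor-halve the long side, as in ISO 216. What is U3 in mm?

Let U0's short side be w mm. w · w√2 = 1.97 m² = 1,970,000 mm², so w ≈ 1180.3 mm and w√2 ≈ 1669.1 mm → U0 = 1180 × 1669 mm.
U1: ⌊1669/2⌋ × 1180 = 834 × 1180 mm
U2: ⌊1180/2⌋ × 834 = 590 × 834 mm
U3: ⌊834/2⌋ × 590 = 417 × 590 mm

417 × 590 mm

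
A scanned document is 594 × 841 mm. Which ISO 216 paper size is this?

A1 (594 × 841 mm)

Aspect ratio 841/594 ≈ 1.416 — close to the ISO √2 ≈ 1.414.
In the A-series (A0 area = 1 m²): A1 = 594 × 841 mm.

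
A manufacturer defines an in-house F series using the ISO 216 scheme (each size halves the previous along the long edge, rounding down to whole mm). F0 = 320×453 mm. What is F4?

F1: ⌊453/2⌋ × 320 = 226 × 320 mm
F2: ⌊320/2⌋ × 226 = 160 × 226 mm
F3: ⌊226/2⌋ × 160 = 113 × 160 mm
F4: ⌊160/2⌋ × 113 = 80 × 113 mm

80 × 113 mm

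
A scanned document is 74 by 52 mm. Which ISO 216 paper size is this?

A8 (52 × 74 mm)

Aspect ratio 74/52 ≈ 1.423 — close to the ISO √2 ≈ 1.414.
In the A-series (A0 area = 1 m²): A8 = 52 × 74 mm.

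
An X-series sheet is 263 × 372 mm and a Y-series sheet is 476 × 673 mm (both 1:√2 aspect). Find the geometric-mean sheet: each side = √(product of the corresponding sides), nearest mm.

Short side: √(263 · 476) = √125188 ≈ 353.8 → 354 mm
Long side: √(372 · 673) = √250356 ≈ 500.4 → 500 mm

354 × 500 mm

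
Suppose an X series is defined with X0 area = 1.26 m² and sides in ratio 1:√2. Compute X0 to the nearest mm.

Let the short side be w mm. Then w · w√2 = 1.26 m² = 1,260,000 mm².
w² = 1,260,000/√2, so w ≈ 943.9 mm; long side = w√2 ≈ 1334.9 mm.

944 × 1335 mm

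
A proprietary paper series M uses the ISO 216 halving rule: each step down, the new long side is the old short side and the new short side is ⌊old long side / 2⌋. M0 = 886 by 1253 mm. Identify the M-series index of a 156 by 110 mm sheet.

M6

M0: 886 × 1253 mm
M1: 626 × 886 mm
M2: 443 × 626 mm
M3: 313 × 443 mm
M4: 221 × 313 mm
M5: 156 × 221 mm
M6: 110 × 156 mm
M7: 78 × 110 mm
→ matches M6.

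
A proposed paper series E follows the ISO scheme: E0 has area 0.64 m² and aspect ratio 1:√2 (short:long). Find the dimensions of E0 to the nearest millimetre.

673 × 951 mm

Let the short side be w mm. Then w · w√2 = 0.64 m² = 640,000 mm².
w² = 640,000/√2, so w ≈ 672.7 mm; long side = w√2 ≈ 951.4 mm.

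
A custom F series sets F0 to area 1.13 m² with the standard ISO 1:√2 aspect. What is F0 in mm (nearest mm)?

894 × 1264 mm

Let the short side be w mm. Then w · w√2 = 1.13 m² = 1,130,000 mm².
w² = 1,130,000/√2, so w ≈ 893.9 mm; long side = w√2 ≈ 1264.1 mm.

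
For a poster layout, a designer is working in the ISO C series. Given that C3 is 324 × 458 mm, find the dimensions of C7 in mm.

C4: ⌊458/2⌋ × 324 = 229 × 324 mm
C5: ⌊324/2⌋ × 229 = 162 × 229 mm
C6: ⌊229/2⌋ × 162 = 114 × 162 mm
C7: ⌊162/2⌋ × 114 = 81 × 114 mm

81 × 114 mm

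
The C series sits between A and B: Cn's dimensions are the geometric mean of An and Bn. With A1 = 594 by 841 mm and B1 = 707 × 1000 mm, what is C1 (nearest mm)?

Short side: √(594 · 707) = √419958 ≈ 648.0 → 648 mm
Long side: √(841 · 1000) = √841000 ≈ 917.1 → 917 mm

648 × 917 mm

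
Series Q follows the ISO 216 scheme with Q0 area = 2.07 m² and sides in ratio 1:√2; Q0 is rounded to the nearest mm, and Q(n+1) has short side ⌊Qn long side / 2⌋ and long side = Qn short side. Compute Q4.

Let Q0's short side be w mm. w · w√2 = 2.07 m² = 2,070,000 mm², so w ≈ 1209.8 mm and w√2 ≈ 1711.0 mm → Q0 = 1210 × 1711 mm.
Q1: ⌊1711/2⌋ × 1210 = 855 × 1210 mm
Q2: ⌊1210/2⌋ × 855 = 605 × 855 mm
Q3: ⌊855/2⌋ × 605 = 427 × 605 mm
Q4: ⌊605/2⌋ × 427 = 302 × 427 mm

302 × 427 mm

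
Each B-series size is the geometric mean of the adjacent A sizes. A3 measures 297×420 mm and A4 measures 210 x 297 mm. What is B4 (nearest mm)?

250 × 353 mm

Short side: √(297 · 210) = √62370 ≈ 249.7 → 250 mm
Long side: √(420 · 297) = √124740 ≈ 353.2 → 353 mm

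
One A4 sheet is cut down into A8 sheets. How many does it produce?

Each ISO step halves the sheet: 1 × A4 → 2 × A5 → 4 × A6 → 8 × A7 → …
From A4 to A8 is 4 halving steps: 2^4 = 16.

16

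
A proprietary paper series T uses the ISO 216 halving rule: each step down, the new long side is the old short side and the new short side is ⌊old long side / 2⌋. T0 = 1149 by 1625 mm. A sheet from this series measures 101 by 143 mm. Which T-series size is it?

T0: 1149 × 1625 mm
T1: 812 × 1149 mm
T2: 574 × 812 mm
T3: 406 × 574 mm
T4: 287 × 406 mm
T5: 203 × 287 mm
T6: 143 × 203 mm
T7: 101 × 143 mm
T8: 71 × 101 mm
→ matches T7.

T7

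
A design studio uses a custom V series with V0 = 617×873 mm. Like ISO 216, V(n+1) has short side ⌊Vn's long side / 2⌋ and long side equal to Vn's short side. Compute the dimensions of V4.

V1: ⌊873/2⌋ × 617 = 436 × 617 mm
V2: ⌊617/2⌋ × 436 = 308 × 436 mm
V3: ⌊436/2⌋ × 308 = 218 × 308 mm
V4: ⌊308/2⌋ × 218 = 154 × 218 mm

154 × 218 mm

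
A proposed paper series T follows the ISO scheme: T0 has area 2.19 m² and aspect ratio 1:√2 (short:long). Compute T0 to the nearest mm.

1244 × 1760 mm

Let the short side be w mm. Then w · w√2 = 2.19 m² = 2,190,000 mm².
w² = 2,190,000/√2, so w ≈ 1244.4 mm; long side = w√2 ≈ 1759.9 mm.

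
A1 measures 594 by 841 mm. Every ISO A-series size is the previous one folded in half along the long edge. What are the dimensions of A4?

A2: ⌊841/2⌋ × 594 = 420 × 594 mm
A3: ⌊594/2⌋ × 420 = 297 × 420 mm
A4: ⌊420/2⌋ × 297 = 210 × 297 mm

210 × 297 mm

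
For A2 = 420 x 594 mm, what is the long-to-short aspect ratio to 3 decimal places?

1.414

594 / 420 = 1.414
Matches √2 ≈ 1.414 — the ISO 216 defining ratio.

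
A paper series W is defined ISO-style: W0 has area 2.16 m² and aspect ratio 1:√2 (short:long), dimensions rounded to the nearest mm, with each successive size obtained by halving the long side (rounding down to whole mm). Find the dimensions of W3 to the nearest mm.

Let W0's short side be w mm. w · w√2 = 2.16 m² = 2,160,000 mm², so w ≈ 1235.9 mm and w√2 ≈ 1747.8 mm → W0 = 1236 × 1748 mm.
W1: ⌊1748/2⌋ × 1236 = 874 × 1236 mm
W2: ⌊1236/2⌋ × 874 = 618 × 874 mm
W3: ⌊874/2⌋ × 618 = 437 × 618 mm

437 × 618 mm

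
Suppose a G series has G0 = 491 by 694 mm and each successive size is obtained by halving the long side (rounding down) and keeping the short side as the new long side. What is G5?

86 × 122 mm

G1: ⌊694/2⌋ × 491 = 347 × 491 mm
G2: ⌊491/2⌋ × 347 = 245 × 347 mm
G3: ⌊347/2⌋ × 245 = 173 × 245 mm
G4: ⌊245/2⌋ × 173 = 122 × 173 mm
G5: ⌊173/2⌋ × 122 = 86 × 122 mm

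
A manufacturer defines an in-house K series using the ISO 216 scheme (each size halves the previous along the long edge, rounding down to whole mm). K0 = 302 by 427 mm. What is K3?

K1: ⌊427/2⌋ × 302 = 213 × 302 mm
K2: ⌊302/2⌋ × 213 = 151 × 213 mm
K3: ⌊213/2⌋ × 151 = 106 × 151 mm

106 × 151 mm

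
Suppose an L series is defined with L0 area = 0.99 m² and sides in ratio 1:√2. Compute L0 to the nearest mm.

837 × 1183 mm

Let the short side be w mm. Then w · w√2 = 0.99 m² = 990,000 mm².
w² = 990,000/√2, so w ≈ 836.7 mm; long side = w√2 ≈ 1183.2 mm.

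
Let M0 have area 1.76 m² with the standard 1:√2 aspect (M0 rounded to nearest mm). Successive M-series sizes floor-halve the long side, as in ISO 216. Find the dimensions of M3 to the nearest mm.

394 × 558 mm

Let M0's short side be w mm. w · w√2 = 1.76 m² = 1,760,000 mm², so w ≈ 1115.6 mm and w√2 ≈ 1577.7 mm → M0 = 1116 × 1578 mm.
M1: ⌊1578/2⌋ × 1116 = 789 × 1116 mm
M2: ⌊1116/2⌋ × 789 = 558 × 789 mm
M3: ⌊789/2⌋ × 558 = 394 × 558 mm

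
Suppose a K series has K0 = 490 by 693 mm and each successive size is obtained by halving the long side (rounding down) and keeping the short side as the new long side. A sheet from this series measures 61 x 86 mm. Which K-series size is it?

K0: 490 × 693 mm
K1: 346 × 490 mm
K2: 245 × 346 mm
K3: 173 × 245 mm
K4: 122 × 173 mm
K5: 86 × 122 mm
K6: 61 × 86 mm
K7: 43 × 61 mm
→ matches K6.

K6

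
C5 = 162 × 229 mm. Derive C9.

C6: ⌊229/2⌋ × 162 = 114 × 162 mm
C7: ⌊162/2⌋ × 114 = 81 × 114 mm
C8: ⌊114/2⌋ × 81 = 57 × 81 mm
C9: ⌊81/2⌋ × 57 = 40 × 57 mm

40 × 57 mm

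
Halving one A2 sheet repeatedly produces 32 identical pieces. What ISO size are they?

32 = 2^5, so 5 halving steps.
A2 → A3 → … → A7 after 5 steps.

A7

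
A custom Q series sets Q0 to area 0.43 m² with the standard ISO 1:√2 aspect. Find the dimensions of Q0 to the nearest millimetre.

Let the short side be w mm. Then w · w√2 = 0.43 m² = 430,000 mm².
w² = 430,000/√2, so w ≈ 551.4 mm; long side = w√2 ≈ 779.8 mm.

551 × 780 mm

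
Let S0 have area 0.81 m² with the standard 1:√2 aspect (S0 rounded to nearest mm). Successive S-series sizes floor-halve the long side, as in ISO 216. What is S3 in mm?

Let S0's short side be w mm. w · w√2 = 0.81 m² = 810,000 mm², so w ≈ 756.8 mm and w√2 ≈ 1070.3 mm → S0 = 757 × 1070 mm.
S1: ⌊1070/2⌋ × 757 = 535 × 757 mm
S2: ⌊757/2⌋ × 535 = 378 × 535 mm
S3: ⌊535/2⌋ × 378 = 267 × 378 mm

267 × 378 mm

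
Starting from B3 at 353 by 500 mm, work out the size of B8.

62 × 88 mm

B4: ⌊500/2⌋ × 353 = 250 × 353 mm
B5: ⌊353/2⌋ × 250 = 176 × 250 mm
B6: ⌊250/2⌋ × 176 = 125 × 176 mm
B7: ⌊176/2⌋ × 125 = 88 × 125 mm
B8: ⌊125/2⌋ × 88 = 62 × 88 mm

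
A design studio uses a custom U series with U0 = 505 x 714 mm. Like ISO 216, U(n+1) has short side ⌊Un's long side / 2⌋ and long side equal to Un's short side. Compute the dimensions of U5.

89 × 126 mm

U1: ⌊714/2⌋ × 505 = 357 × 505 mm
U2: ⌊505/2⌋ × 357 = 252 × 357 mm
U3: ⌊357/2⌋ × 252 = 178 × 252 mm
U4: ⌊252/2⌋ × 178 = 126 × 178 mm
U5: ⌊178/2⌋ × 126 = 89 × 126 mm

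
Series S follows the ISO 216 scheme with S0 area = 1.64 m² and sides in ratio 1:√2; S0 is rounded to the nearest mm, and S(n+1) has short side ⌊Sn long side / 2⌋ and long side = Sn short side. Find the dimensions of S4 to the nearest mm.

Let S0's short side be w mm. w · w√2 = 1.64 m² = 1,640,000 mm², so w ≈ 1076.9 mm and w√2 ≈ 1522.9 mm → S0 = 1077 × 1523 mm.
S1: ⌊1523/2⌋ × 1077 = 761 × 1077 mm
S2: ⌊1077/2⌋ × 761 = 538 × 761 mm
S3: ⌊761/2⌋ × 538 = 380 × 538 mm
S4: ⌊538/2⌋ × 380 = 269 × 380 mm

269 × 380 mm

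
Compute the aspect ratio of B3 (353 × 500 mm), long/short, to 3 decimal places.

1.416

500 / 353 = 1.416
ISO 216 targets √2 ≈ 1.414; the +0.002 deviation is from mm rounding.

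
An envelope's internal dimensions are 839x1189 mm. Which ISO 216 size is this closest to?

Aspect ratio 1189/839 ≈ 1.417 — close to the ISO √2 ≈ 1.414.
In the A-series (A0 area = 1 m²): A0 = 841 × 1189 mm.
Off by 2 mm total — nearest standard size.

A0 (841 × 1189 mm)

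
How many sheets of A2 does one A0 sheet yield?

A0 = 841 × 1189 mm; A2 = 420 × 594 mm.
Each halving step doubles the count; 2 steps from A0 to A2.
2^2 = 4.

4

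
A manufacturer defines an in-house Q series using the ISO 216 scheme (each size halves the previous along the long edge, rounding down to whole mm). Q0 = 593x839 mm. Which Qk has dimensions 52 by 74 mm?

Q0: 593 × 839 mm
Q1: 419 × 593 mm
Q2: 296 × 419 mm
Q3: 209 × 296 mm
Q4: 148 × 209 mm
Q5: 104 × 148 mm
Q6: 74 × 104 mm
Q7: 52 × 74 mm
Q8: 37 × 52 mm
→ matches Q7.

Q7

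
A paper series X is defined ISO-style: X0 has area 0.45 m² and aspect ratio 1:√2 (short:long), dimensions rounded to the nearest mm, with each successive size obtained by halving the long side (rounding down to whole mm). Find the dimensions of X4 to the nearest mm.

141 × 199 mm

Let X0's short side be w mm. w · w√2 = 0.45 m² = 450,000 mm², so w ≈ 564.1 mm and w√2 ≈ 797.7 mm → X0 = 564 × 798 mm.
X1: ⌊798/2⌋ × 564 = 399 × 564 mm
X2: ⌊564/2⌋ × 399 = 282 × 399 mm
X3: ⌊399/2⌋ × 282 = 199 × 282 mm
X4: ⌊282/2⌋ × 199 = 141 × 199 mm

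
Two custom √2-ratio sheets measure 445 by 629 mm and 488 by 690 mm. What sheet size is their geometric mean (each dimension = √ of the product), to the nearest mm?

466 × 659 mm

Short side: √(445 · 488) = √217160 ≈ 466.0 → 466 mm
Long side: √(629 · 690) = √434010 ≈ 658.8 → 659 mm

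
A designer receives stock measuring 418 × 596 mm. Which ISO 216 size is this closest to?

A2 (420 × 594 mm)

Aspect ratio 596/418 ≈ 1.426 — close to the ISO √2 ≈ 1.414.
In the A-series (A0 area = 1 m²): A2 = 420 × 594 mm.
Off by 4 mm total — nearest standard size.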